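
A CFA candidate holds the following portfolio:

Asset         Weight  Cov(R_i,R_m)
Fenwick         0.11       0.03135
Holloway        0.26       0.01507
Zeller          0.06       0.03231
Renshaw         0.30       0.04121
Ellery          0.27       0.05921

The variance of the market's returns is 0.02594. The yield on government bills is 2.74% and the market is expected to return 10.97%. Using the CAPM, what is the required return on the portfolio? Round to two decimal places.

14.69%

β_Fenwick = 0.03135 / 0.02594 = 1.2086
β_Holloway = 0.01507 / 0.02594 = 0.5810
β_Zeller = 0.03231 / 0.02594 = 1.2456
β_Renshaw = 0.04121 / 0.02594 = 1.5887
β_Ellery = 0.05921 / 0.02594 = 2.2826
β_P = Σ w_i β_i = 0.11×1.2086 + 0.26×0.5810 + 0.06×1.2456 + 0.30×1.5887 + 0.27×2.2826 = 1.4517
MRP = 10.97% − 2.74% = 8.23%
E(R_P) = R_f + β_P × MRP = 2.74% + 1.4517 × 8.23% = 14.69%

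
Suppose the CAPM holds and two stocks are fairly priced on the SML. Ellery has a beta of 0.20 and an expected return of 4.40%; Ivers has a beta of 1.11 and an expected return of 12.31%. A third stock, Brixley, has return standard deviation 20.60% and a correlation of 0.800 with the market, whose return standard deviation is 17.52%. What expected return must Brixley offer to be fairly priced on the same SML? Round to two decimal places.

MRP = (12.31% − 4.40%) / (1.11 − 0.20) = 8.6923%
R_f = 4.40% − 0.20 × 8.6923% = 2.6615%
β_Brixley = ρ·σ_i/σ_m = 0.800 × 20.60 / 17.52 = 0.9406
E(R_Brixley) = R_f + β × MRP = 2.6615% + 0.9406 × 8.6923% = 10.84%

10.84%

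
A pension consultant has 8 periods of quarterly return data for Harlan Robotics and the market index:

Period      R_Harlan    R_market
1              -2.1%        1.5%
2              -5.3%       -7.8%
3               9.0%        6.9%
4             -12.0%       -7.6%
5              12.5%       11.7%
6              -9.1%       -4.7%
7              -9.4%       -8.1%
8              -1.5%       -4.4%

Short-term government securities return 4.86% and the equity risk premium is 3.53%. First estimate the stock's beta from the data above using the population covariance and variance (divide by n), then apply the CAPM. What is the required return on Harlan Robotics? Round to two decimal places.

8.77%

Mean R_i = (-2.1 − 5.3 + 9.0 − 12.0 + 12.5 − 9.1 − 9.4 − 1.5) / 8 = -2.2375%
Mean R_m = (1.5 − 7.8 + 6.9 − 7.6 + 11.7 − 4.7 − 8.1 − 4.4) / 8 = -1.5625%
Σ(R_i − R̄_i)(R_m − R̄_m) = 435.2813  ⇒  Cov = 435.2813 / 8 = 54.4102
Σ(R_m − R̄_m)² = 392.8788  ⇒  Var(R_m) = 392.8788 / 8 = 49.1099
β = Cov / Var(R_m) = 54.4102 / 49.1099 = 1.1079
E(R) = R_f + β × MRP = 4.86% + 1.1079 × 3.53% = 8.77%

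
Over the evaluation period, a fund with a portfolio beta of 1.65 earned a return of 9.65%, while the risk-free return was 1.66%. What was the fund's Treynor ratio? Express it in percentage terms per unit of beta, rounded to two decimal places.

4.84%

Treynor = (R_P − R_f) / β_P = (9.65% − 1.66%) / 1.6500 = 7.99% / 1.6500 = 4.84%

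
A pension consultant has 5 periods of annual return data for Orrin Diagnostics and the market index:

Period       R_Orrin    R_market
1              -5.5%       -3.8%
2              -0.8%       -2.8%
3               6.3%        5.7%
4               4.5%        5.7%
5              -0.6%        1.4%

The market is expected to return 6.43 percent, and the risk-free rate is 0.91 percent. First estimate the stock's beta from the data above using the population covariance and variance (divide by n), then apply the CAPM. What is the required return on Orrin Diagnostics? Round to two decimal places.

Mean R_i = (-5.5 − 0.8 + 6.3 + 4.5 − 0.6) / 5 = 0.7800%
Mean R_m = (-3.8 − 2.8 + 5.7 + 5.7 + 1.4) / 5 = 1.2400%
Σ(R_i − R̄_i)(R_m − R̄_m) = 79.0240  ⇒  Cov = 79.0240 / 5 = 15.8048
Σ(R_m − R̄_m)² = 81.5320  ⇒  Var(R_m) = 81.5320 / 5 = 16.3064
β = Cov / Var(R_m) = 15.8048 / 16.3064 = 0.9692
MRP = 6.43% − 0.91% = 5.52%
E(R) = R_f + β × MRP = 0.91% + 0.9692 × 5.52% = 6.26%

6.26%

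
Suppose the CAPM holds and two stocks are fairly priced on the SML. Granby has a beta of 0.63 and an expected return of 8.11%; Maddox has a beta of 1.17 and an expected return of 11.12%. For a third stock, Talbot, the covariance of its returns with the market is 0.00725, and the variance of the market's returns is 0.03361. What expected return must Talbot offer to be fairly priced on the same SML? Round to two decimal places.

5.80%

MRP = (11.12% − 8.11%) / (1.17 − 0.63) = 5.5741%
R_f = 8.11% − 0.63 × 5.5741% = 4.5983%
β_Talbot = Cov / Var(R_m) = 0.00725 / 0.03361 = 0.2157
E(R_Talbot) = R_f + β × MRP = 4.5983% + 0.2157 × 5.5741% = 5.80%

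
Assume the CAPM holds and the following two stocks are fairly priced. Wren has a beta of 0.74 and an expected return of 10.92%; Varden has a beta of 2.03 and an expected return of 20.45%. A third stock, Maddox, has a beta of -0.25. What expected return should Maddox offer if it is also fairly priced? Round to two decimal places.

3.61%

MRP (SML slope) = (20.45% − 10.92%) / (2.03 − 0.74) = 9.53% / 1.29 = 7.3876%
R_f (intercept) = 10.92% − 0.74 × 7.3876% = 5.4532%
E(R_Maddox) = R_f + β × MRP = 5.4532% + -0.25 × 7.3876% = 3.61%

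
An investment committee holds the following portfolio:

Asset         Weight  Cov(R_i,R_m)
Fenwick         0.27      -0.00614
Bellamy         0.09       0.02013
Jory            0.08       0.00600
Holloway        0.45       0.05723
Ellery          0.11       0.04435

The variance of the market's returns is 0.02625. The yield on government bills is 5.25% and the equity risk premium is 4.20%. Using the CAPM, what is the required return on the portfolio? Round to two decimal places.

10.25%

β_Fenwick = -0.00614 / 0.02625 = -0.2339
β_Bellamy = 0.02013 / 0.02625 = 0.7669
β_Jory = 0.00600 / 0.02625 = 0.2286
β_Holloway = 0.05723 / 0.02625 = 2.1802
β_Ellery = 0.04435 / 0.02625 = 1.6895
β_P = Σ w_i β_i = 0.27×-0.2339 + 0.09×0.7669 + 0.08×0.2286 + 0.45×2.1802 + 0.11×1.6895 = 1.1911
E(R_P) = R_f + β_P × MRP = 5.25% + 1.1911 × 4.20% = 10.25%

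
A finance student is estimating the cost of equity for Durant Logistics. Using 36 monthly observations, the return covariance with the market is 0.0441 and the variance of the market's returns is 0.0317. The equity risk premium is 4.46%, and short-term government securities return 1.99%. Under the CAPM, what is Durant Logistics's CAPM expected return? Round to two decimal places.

β = Cov(R_i, R_m) / Var(R_m) = 0.0441 / 0.0317 = 1.3912
E(R) = R_f + β × MRP = 1.99% + 1.3912 × 4.46% = 8.19%

8.19%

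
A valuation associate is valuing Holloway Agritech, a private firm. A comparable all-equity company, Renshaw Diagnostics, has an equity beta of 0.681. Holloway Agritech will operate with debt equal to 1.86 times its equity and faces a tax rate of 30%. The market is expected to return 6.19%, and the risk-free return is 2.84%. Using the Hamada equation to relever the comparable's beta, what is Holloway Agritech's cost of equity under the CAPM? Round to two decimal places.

β_L = β_U × [1 + (1 − t)(D/E)] = 0.681 × [1 + (1 − 0.30) × 1.86]
    = 0.681 × [1 + 0.70 × 1.86] = 0.681 × 2.3020 = 1.5677
MRP = 6.19% − 2.84% = 3.35%
E(R) = R_f + β_L × MRP = 2.84% + 1.5677 × 3.35% = 8.09%

8.09%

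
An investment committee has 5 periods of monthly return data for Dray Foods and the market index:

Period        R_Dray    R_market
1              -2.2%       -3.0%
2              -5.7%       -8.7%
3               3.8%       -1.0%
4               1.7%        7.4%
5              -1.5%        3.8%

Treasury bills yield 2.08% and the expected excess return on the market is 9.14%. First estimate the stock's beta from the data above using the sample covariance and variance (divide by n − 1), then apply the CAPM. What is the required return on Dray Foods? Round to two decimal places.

5.52%

Mean R_i = (-2.2 − 5.7 + 3.8 + 1.7 − 1.5) / 5 = -0.7800%
Mean R_m = (-3.0 − 8.7 − 1.0 + 7.4 + 3.8) / 5 = -0.3000%
Σ(R_i − R̄_i)(R_m − R̄_m) = 58.1000  ⇒  Cov = 58.1000 / 4 = 14.5250
Σ(R_m − R̄_m)² = 154.4400  ⇒  Var(R_m) = 154.4400 / 4 = 38.6100
β = Cov / Var(R_m) = 14.5250 / 38.6100 = 0.3762
E(R) = R_f + β × MRP = 2.08% + 0.3762 × 9.14% = 5.52%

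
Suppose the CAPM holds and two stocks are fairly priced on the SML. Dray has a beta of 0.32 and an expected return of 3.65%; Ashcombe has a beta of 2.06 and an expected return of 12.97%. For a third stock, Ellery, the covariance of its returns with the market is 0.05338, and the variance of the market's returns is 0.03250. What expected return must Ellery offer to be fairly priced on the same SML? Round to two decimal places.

10.73%

MRP = (12.97% − 3.65%) / (2.06 − 0.32) = 5.3563%
R_f = 3.65% − 0.32 × 5.3563% = 1.9360%
β_Ellery = Cov / Var(R_m) = 0.05338 / 0.03250 = 1.6425
E(R_Ellery) = R_f + β × MRP = 1.9360% + 1.6425 × 5.3563% = 10.73%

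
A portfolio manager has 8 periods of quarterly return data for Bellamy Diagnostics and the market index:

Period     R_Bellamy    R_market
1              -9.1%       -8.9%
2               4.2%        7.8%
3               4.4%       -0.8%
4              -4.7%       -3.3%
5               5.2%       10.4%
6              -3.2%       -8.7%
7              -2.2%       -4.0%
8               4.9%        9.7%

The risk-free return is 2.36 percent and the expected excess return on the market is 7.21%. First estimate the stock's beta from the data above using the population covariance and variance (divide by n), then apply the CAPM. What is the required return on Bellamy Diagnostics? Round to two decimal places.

6.64%

Mean R_i = (-9.1 + 4.2 + 4.4 − 4.7 + 5.2 − 3.2 − 2.2 + 4.9) / 8 = -0.0625%
Mean R_m = (-8.9 + 7.8 − 0.8 − 3.3 + 10.4 − 8.7 − 4.0 + 9.7) / 8 = 0.2750%
Σ(R_i − R̄_i)(R_m − R̄_m) = 264.1275  ⇒  Cov = 264.1275 / 8 = 33.0159
Σ(R_m − R̄_m)² = 444.9150  ⇒  Var(R_m) = 444.9150 / 8 = 55.6144
β = Cov / Var(R_m) = 33.0159 / 55.6144 = 0.5937
E(R) = R_f + β × MRP = 2.36% + 0.5937 × 7.21% = 6.64%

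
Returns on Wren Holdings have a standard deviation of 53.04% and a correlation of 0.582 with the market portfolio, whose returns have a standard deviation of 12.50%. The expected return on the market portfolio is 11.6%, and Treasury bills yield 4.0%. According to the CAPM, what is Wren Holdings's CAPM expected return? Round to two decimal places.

22.77%

β = ρ × σ_i / σ_m = 0.582 × 53.04% / 12.50% = 2.4695
MRP = 11.6% − 4.0% = 7.60%
E(R) = 4.0% + 2.4695 × 7.6% = 22.77%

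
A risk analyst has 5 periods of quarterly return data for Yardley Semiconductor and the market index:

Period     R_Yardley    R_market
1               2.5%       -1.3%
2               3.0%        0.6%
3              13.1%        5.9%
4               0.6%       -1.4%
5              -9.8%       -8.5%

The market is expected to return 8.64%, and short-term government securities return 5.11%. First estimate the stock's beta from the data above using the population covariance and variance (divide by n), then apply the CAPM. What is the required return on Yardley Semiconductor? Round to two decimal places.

10.64%

Mean R_i = (2.5 + 3.0 + 13.1 + 0.6 − 9.8) / 5 = 1.8800%
Mean R_m = (-1.3 + 0.6 + 5.9 − 1.4 − 8.5) / 5 = -0.9400%
Σ(R_i − R̄_i)(R_m − R̄_m) = 167.1360  ⇒  Cov = 167.1360 / 5 = 33.4272
Σ(R_m − R̄_m)² = 106.6520  ⇒  Var(R_m) = 106.6520 / 5 = 21.3304
β = Cov / Var(R_m) = 33.4272 / 21.3304 = 1.5671
MRP = 8.64% − 5.11% = 3.53%
E(R) = R_f + β × MRP = 5.11% + 1.5671 × 3.53% = 10.64%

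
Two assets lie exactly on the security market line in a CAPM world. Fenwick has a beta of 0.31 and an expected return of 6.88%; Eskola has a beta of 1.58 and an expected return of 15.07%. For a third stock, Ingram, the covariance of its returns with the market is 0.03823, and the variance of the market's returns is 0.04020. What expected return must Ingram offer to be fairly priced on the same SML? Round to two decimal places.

11.01%

MRP = (15.07% − 6.88%) / (1.58 − 0.31) = 6.4488%
R_f = 6.88% − 0.31 × 6.4488% = 4.8809%
β_Ingram = Cov / Var(R_m) = 0.03823 / 0.04020 = 0.9510
E(R_Ingram) = R_f + β × MRP = 4.8809% + 0.9510 × 6.4488% = 11.01%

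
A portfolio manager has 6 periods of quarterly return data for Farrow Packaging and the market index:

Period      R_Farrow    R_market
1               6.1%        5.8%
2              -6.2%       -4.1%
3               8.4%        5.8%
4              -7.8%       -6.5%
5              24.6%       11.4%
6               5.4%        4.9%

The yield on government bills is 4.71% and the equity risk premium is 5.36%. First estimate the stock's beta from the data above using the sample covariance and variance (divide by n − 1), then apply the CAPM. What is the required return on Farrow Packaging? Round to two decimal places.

Mean R_i = (6.1 − 6.2 + 8.4 − 7.8 + 24.6 + 5.4) / 6 = 5.0833%
Mean R_m = (5.8 − 4.1 + 5.8 − 6.5 + 11.4 + 4.9) / 6 = 2.8833%
Σ(R_i − R̄_i)(R_m − R̄_m) = 379.1783  ⇒  Cov = 379.1783 / 5 = 75.8357
Σ(R_m − R̄_m)² = 230.4283  ⇒  Var(R_m) = 230.4283 / 5 = 46.0857
β = Cov / Var(R_m) = 75.8357 / 46.0857 = 1.6455
E(R) = R_f + β × MRP = 4.71% + 1.6455 × 5.36% = 13.53%

13.53%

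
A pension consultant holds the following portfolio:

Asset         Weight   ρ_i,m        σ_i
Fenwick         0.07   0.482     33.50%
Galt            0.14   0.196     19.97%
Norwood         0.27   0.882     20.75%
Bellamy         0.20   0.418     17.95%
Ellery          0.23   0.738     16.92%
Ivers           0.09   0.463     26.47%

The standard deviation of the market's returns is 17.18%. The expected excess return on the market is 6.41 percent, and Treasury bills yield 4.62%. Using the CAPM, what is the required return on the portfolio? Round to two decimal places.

9.13%

β_Fenwick = 0.482 × 33.50% / 17.18% = 0.9399
β_Galt = 0.196 × 19.97% / 17.18% = 0.2278
β_Norwood = 0.882 × 20.75% / 17.18% = 1.0653
β_Bellamy = 0.418 × 17.95% / 17.18% = 0.4367
β_Ellery = 0.738 × 16.92% / 17.18% = 0.7268
β_Ivers = 0.463 × 26.47% / 17.18% = 0.7134
β_P = Σ w_i β_i = 0.07×0.9399 + 0.14×0.2278 + 0.27×1.0653 + 0.20×0.4367 + 0.23×0.7268 + 0.09×0.7134 = 0.7040
E(R_P) = R_f + β_P × MRP = 4.62% + 0.7040 × 6.41% = 9.13%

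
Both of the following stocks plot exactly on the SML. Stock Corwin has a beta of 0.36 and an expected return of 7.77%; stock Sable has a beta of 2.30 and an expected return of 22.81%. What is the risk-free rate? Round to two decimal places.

4.98%

Both satisfy E(R) = R_f + β·MRP, so the slope of the SML is
MRP = (22.81% − 7.77%) / (2.30 − 0.36) = 15.04% / 1.94 = 7.7526%
R_f = E(R_Corwin) − β_Corwin·MRP = 7.77% − 0.36 × 7.7526% = 4.9791%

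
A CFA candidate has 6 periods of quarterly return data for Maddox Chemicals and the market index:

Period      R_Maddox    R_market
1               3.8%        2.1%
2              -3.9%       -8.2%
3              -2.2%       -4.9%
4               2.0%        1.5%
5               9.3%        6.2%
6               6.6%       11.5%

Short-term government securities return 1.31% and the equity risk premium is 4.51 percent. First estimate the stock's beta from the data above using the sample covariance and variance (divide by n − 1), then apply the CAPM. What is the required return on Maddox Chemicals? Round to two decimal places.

4.22%

Mean R_i = (3.8 − 3.9 − 2.2 + 2.0 + 9.3 + 6.6) / 6 = 2.6000%
Mean R_m = (2.1 − 8.2 − 4.9 + 1.5 + 6.2 + 11.5) / 6 = 1.3667%
Σ(R_i − R̄_i)(R_m − R̄_m) = 165.9800  ⇒  Cov = 165.9800 / 5 = 33.1960
Σ(R_m − R̄_m)² = 257.3933  ⇒  Var(R_m) = 257.3933 / 5 = 51.4787
β = Cov / Var(R_m) = 33.1960 / 51.4787 = 0.6448
E(R) = R_f + β × MRP = 1.31% + 0.6448 × 4.51% = 4.22%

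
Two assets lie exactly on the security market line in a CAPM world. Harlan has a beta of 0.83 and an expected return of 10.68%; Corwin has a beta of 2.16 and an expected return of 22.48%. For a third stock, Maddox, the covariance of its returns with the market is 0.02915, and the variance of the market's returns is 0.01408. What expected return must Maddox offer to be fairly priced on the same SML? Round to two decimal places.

21.68%

MRP = (22.48% − 10.68%) / (2.16 − 0.83) = 8.8722%
R_f = 10.68% − 0.83 × 8.8722% = 3.3161%
β_Maddox = Cov / Var(R_m) = 0.02915 / 0.01408 = 2.0703
E(R_Maddox) = R_f + β × MRP = 3.3161% + 2.0703 × 8.8722% = 21.68%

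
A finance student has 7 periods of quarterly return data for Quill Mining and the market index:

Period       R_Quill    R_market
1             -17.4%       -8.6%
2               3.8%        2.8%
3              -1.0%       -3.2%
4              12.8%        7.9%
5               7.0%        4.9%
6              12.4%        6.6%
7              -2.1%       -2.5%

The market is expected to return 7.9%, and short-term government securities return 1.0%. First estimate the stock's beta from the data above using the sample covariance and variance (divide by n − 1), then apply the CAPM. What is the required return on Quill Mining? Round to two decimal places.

Mean R_i = (-17.4 + 3.8 − 1.0 + 12.8 + 7.0 + 12.4 − 2.1) / 7 = 2.2143%
Mean R_m = (-8.6 + 2.8 − 3.2 + 7.9 + 4.9 + 6.6 − 2.5) / 7 = 1.1286%
Σ(R_i − R̄_i)(R_m − R̄_m) = 368.4971  ⇒  Cov = 368.4971 / 6 = 61.4162
Σ(R_m − R̄_m)² = 219.3543  ⇒  Var(R_m) = 219.3543 / 6 = 36.5591
β = Cov / Var(R_m) = 61.4162 / 36.5591 = 1.6799
MRP = 7.9% − 1.0% = 6.90%
E(R) = R_f + β × MRP = 1.0% + 1.6799 × 6.9% = 12.59%

12.59%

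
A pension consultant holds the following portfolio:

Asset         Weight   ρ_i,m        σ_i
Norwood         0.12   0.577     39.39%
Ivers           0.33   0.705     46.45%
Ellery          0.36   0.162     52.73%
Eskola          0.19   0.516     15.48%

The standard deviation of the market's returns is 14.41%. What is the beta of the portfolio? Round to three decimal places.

1.258

β_Norwood = 0.577 × 39.39% / 14.41% = 1.5772
β_Ivers = 0.705 × 46.45% / 14.41% = 2.2725
β_Ellery = 0.162 × 52.73% / 14.41% = 0.5928
β_Eskola = 0.516 × 15.48% / 14.41% = 0.5543
β_P = Σ w_i β_i = 0.12×1.5772 + 0.33×2.2725 + 0.36×0.5928 + 0.19×0.5543 = 1.2579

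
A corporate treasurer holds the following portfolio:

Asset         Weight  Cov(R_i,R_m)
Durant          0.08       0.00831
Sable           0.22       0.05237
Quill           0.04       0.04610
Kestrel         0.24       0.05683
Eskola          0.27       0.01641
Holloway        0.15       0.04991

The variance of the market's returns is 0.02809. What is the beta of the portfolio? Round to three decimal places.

β_Durant = 0.00831 / 0.02809 = 0.2958
β_Sable = 0.05237 / 0.02809 = 1.8644
β_Quill = 0.04610 / 0.02809 = 1.6412
β_Kestrel = 0.05683 / 0.02809 = 2.0231
β_Eskola = 0.01641 / 0.02809 = 0.5842
β_Holloway = 0.04991 / 0.02809 = 1.7768
β_P = Σ w_i β_i = 0.08×0.2958 + 0.22×1.8644 + 0.04×1.6412 + 0.24×2.0231 + 0.27×0.5842 + 0.15×1.7768 = 1.4093

1.409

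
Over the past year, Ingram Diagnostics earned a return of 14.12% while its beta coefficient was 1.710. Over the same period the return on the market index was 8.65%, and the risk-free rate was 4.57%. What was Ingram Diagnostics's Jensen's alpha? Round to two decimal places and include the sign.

+2.57%

Market excess return = 8.65% − 4.57% = 4.08%
CAPM benchmark = R_f + β(R_m − R_f) = 4.57% + 1.710 × 4.08% = 11.54680%
α = actual − benchmark = 14.12% − 11.54680% = +2.57%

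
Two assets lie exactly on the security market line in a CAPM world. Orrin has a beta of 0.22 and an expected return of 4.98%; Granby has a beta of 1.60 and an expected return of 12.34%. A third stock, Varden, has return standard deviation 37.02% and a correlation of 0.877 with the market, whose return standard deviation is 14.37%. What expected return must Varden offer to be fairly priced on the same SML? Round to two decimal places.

MRP = (12.34% − 4.98%) / (1.60 − 0.22) = 5.3333%
R_f = 4.98% − 0.22 × 5.3333% = 3.8067%
β_Varden = ρ·σ_i/σ_m = 0.877 × 37.02 / 14.37 = 2.2593
E(R_Varden) = R_f + β × MRP = 3.8067% + 2.2593 × 5.3333% = 15.86%

15.86%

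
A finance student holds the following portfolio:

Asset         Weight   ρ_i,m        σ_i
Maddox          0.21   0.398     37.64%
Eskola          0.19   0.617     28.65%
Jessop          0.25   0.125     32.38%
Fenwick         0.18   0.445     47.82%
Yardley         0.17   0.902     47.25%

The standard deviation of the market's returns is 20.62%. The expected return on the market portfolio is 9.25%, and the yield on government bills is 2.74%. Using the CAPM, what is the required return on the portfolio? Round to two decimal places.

β_Maddox = 0.398 × 37.64% / 20.62% = 0.7265
β_Eskola = 0.617 × 28.65% / 20.62% = 0.8573
β_Jessop = 0.125 × 32.38% / 20.62% = 0.1963
β_Fenwick = 0.445 × 47.82% / 20.62% = 1.0320
β_Yardley = 0.902 × 47.25% / 20.62% = 2.0669
β_P = Σ w_i β_i = 0.21×0.7265 + 0.19×0.8573 + 0.25×0.1963 + 0.18×1.0320 + 0.17×2.0669 = 0.9017
MRP = 9.25% − 2.74% = 6.51%
E(R_P) = R_f + β_P × MRP = 2.74% + 0.9017 × 6.51% = 8.61%

8.61%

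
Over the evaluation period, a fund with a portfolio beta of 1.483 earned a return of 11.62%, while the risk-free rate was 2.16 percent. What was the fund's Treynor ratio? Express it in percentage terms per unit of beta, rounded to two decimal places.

Treynor = (R_P − R_f) / β_P = (11.62% − 2.16%) / 1.4830 = 9.46% / 1.4830 = 6.38%

6.38%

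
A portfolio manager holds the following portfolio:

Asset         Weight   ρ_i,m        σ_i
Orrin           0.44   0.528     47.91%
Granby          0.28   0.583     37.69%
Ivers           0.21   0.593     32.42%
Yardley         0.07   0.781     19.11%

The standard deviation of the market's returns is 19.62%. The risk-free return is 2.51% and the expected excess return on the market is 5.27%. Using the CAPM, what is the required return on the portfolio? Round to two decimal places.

β_Orrin = 0.528 × 47.91% / 19.62% = 1.2893
β_Granby = 0.583 × 37.69% / 19.62% = 1.1199
β_Ivers = 0.593 × 32.42% / 19.62% = 0.9799
β_Yardley = 0.781 × 19.11% / 19.62% = 0.7607
β_P = Σ w_i β_i = 0.44×1.2893 + 0.28×1.1199 + 0.21×0.9799 + 0.07×0.7607 = 1.1399
E(R_P) = R_f + β_P × MRP = 2.51% + 1.1399 × 5.27% = 8.52%

8.52%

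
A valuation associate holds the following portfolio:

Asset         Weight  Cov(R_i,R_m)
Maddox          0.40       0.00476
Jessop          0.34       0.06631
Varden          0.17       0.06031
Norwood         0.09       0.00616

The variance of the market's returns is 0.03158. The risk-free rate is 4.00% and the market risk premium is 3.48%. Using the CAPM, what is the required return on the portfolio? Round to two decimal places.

β_Maddox = 0.00476 / 0.03158 = 0.1507
β_Jessop = 0.06631 / 0.03158 = 2.0997
β_Varden = 0.06031 / 0.03158 = 1.9098
β_Norwood = 0.00616 / 0.03158 = 0.1951
β_P = Σ w_i β_i = 0.40×0.1507 + 0.34×2.0997 + 0.17×1.9098 + 0.09×0.1951 = 1.1164
E(R_P) = R_f + β_P × MRP = 4.00% + 1.1164 × 3.48% = 7.89%

7.89%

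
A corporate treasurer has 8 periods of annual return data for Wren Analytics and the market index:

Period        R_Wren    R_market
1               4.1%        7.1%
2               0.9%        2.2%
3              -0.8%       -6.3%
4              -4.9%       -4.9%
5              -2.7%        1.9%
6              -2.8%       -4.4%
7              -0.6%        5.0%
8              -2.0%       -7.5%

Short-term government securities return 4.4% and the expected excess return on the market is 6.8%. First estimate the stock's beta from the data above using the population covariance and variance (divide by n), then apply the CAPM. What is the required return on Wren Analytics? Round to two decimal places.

6.65%

Mean R_i = (4.1 + 0.9 − 0.8 − 4.9 − 2.7 − 2.8 − 0.6 − 2.0) / 8 = -1.1000%
Mean R_m = (7.1 + 2.2 − 6.3 − 4.9 + 1.9 − 4.4 + 5.0 − 7.5) / 8 = -0.8625%
Σ(R_i − R̄_i)(R_m − R̄_m) = 71.7400  ⇒  Cov = 71.7400 / 8 = 8.9675
Σ(R_m − R̄_m)² = 217.2188  ⇒  Var(R_m) = 217.2188 / 8 = 27.1524
β = Cov / Var(R_m) = 8.9675 / 27.1524 = 0.3303
E(R) = R_f + β × MRP = 4.4% + 0.3303 × 6.8% = 6.65%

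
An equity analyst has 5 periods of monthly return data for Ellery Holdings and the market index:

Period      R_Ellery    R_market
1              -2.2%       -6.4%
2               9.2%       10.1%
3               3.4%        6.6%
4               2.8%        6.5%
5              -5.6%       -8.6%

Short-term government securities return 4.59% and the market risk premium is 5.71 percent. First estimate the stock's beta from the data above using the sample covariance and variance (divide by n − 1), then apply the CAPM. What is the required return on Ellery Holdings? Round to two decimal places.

Mean R_i = (-2.2 + 9.2 + 3.4 + 2.8 − 5.6) / 5 = 1.5200%
Mean R_m = (-6.4 + 10.1 + 6.6 + 6.5 − 8.6) / 5 = 1.6400%
Σ(R_i − R̄_i)(R_m − R̄_m) = 183.3360  ⇒  Cov = 183.3360 / 4 = 45.8340
Σ(R_m − R̄_m)² = 289.2920  ⇒  Var(R_m) = 289.2920 / 4 = 72.3230
β = Cov / Var(R_m) = 45.8340 / 72.3230 = 0.6337
E(R) = R_f + β × MRP = 4.59% + 0.6337 × 5.71% = 8.21%

8.21%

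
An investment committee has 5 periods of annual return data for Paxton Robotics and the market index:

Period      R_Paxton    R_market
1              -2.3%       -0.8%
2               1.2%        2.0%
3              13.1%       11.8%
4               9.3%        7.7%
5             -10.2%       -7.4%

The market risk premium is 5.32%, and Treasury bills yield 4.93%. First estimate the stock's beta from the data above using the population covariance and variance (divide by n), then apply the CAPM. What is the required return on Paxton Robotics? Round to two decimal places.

11.54%

Mean R_i = (-2.3 + 1.2 + 13.1 + 9.3 − 10.2) / 5 = 2.2200%
Mean R_m = (-0.8 + 2.0 + 11.8 + 7.7 − 7.4) / 5 = 2.6600%
Σ(R_i − R̄_i)(R_m − R̄_m) = 276.3840  ⇒  Cov = 276.3840 / 5 = 55.2768
Σ(R_m − R̄_m)² = 222.5520  ⇒  Var(R_m) = 222.5520 / 5 = 44.5104
β = Cov / Var(R_m) = 55.2768 / 44.5104 = 1.2419
E(R) = R_f + β × MRP = 4.93% + 1.2419 × 5.32% = 11.54%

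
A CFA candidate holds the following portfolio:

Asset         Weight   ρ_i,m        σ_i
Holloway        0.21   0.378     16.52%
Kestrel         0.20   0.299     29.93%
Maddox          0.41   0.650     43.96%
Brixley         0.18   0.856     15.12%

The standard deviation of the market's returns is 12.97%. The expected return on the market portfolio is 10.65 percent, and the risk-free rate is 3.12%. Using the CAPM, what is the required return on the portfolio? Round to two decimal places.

β_Holloway = 0.378 × 16.52% / 12.97% = 0.4815
β_Kestrel = 0.299 × 29.93% / 12.97% = 0.6900
β_Maddox = 0.650 × 43.96% / 12.97% = 2.2031
β_Brixley = 0.856 × 15.12% / 12.97% = 0.9979
β_P = Σ w_i β_i = 0.21×0.4815 + 0.20×0.6900 + 0.41×2.2031 + 0.18×0.9979 = 1.3220
MRP = 10.65% − 3.12% = 7.53%
E(R_P) = R_f + β_P × MRP = 3.12% + 1.3220 × 7.53% = 13.07%

13.07%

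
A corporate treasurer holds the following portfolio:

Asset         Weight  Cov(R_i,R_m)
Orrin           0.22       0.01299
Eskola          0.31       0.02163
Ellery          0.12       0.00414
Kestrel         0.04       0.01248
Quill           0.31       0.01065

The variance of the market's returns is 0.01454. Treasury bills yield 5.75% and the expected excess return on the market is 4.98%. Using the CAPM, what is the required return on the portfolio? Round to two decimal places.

β_Orrin = 0.01299 / 0.01454 = 0.8934
β_Eskola = 0.02163 / 0.01454 = 1.4876
β_Ellery = 0.00414 / 0.01454 = 0.2847
β_Kestrel = 0.01248 / 0.01454 = 0.8583
β_Quill = 0.01065 / 0.01454 = 0.7325
β_P = Σ w_i β_i = 0.22×0.8934 + 0.31×1.4876 + 0.12×0.2847 + 0.04×0.8583 + 0.31×0.7325 = 0.9533
E(R_P) = R_f + β_P × MRP = 5.75% + 0.9533 × 4.98% = 10.50%

10.50%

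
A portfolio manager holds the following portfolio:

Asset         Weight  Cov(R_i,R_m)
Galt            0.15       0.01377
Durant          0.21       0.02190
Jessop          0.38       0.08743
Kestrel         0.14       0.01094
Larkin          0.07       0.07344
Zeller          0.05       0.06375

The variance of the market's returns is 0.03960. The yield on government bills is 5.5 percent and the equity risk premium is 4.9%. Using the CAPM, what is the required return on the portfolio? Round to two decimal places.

11.66%

β_Galt = 0.01377 / 0.03960 = 0.3477
β_Durant = 0.02190 / 0.03960 = 0.5530
β_Jessop = 0.08743 / 0.03960 = 2.2078
β_Kestrel = 0.01094 / 0.03960 = 0.2763
β_Larkin = 0.07344 / 0.03960 = 1.8545
β_Zeller = 0.06375 / 0.03960 = 1.6098
β_P = Σ w_i β_i = 0.15×0.3477 + 0.21×0.5530 + 0.38×2.2078 + 0.14×0.2763 + 0.07×1.8545 + 0.05×1.6098 = 1.2562
E(R_P) = R_f + β_P × MRP = 5.5% + 1.2562 × 4.9% = 11.66%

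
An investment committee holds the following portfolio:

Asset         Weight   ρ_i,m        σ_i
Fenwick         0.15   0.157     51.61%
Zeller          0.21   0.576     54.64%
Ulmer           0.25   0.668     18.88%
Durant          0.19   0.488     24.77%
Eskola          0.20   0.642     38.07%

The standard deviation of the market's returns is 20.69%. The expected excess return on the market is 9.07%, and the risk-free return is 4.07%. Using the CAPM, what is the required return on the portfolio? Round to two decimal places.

12.03%

β_Fenwick = 0.157 × 51.61% / 20.69% = 0.3916
β_Zeller = 0.576 × 54.64% / 20.69% = 1.5212
β_Ulmer = 0.668 × 18.88% / 20.69% = 0.6096
β_Durant = 0.488 × 24.77% / 20.69% = 0.5842
β_Eskola = 0.642 × 38.07% / 20.69% = 1.1813
β_P = Σ w_i β_i = 0.15×0.3916 + 0.21×1.5212 + 0.25×0.6096 + 0.19×0.5842 + 0.20×1.1813 = 0.8779
E(R_P) = R_f + β_P × MRP = 4.07% + 0.8779 × 9.07% = 12.03%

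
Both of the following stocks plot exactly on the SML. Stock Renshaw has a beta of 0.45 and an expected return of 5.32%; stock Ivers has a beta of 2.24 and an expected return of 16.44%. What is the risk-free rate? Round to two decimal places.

2.52%

Both satisfy E(R) = R_f + β·MRP, so the slope of the SML is
MRP = (16.44% − 5.32%) / (2.24 − 0.45) = 11.12% / 1.79 = 6.2123%
R_f = E(R_Renshaw) − β_Renshaw·MRP = 5.32% − 0.45 × 6.2123% = 2.5245%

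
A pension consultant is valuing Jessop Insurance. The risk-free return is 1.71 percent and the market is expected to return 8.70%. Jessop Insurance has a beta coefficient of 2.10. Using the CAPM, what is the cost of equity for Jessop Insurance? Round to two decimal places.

Market risk premium = E(R_m) − R_f = 8.70% − 1.71% = 6.99%
E(R) = R_f + β × MRP = 1.71% + 2.10 × 6.99% = 16.39%

16.39%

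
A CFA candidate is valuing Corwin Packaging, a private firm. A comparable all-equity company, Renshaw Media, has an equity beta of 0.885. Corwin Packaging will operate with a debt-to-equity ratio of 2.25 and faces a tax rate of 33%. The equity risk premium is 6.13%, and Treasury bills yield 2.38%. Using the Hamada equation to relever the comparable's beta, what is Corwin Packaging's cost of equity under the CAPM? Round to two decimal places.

15.98%

β_L = β_U × [1 + (1 − t)(D/E)] = 0.885 × [1 + (1 − 0.33) × 2.25]
    = 0.885 × [1 + 0.67 × 2.25] = 0.885 × 2.5075 = 2.2191
E(R) = R_f + β_L × MRP = 2.38% + 2.2191 × 6.13% = 15.98%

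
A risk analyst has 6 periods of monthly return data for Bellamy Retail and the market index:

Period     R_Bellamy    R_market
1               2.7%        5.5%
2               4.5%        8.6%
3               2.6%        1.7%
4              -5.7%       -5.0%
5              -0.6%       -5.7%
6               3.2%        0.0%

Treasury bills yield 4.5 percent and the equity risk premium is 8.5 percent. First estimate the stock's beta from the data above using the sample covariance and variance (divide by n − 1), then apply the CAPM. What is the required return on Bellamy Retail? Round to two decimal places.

Mean R_i = (2.7 + 4.5 + 2.6 − 5.7 − 0.6 + 3.2) / 6 = 1.1167%
Mean R_m = (5.5 + 8.6 + 1.7 − 5.0 − 5.7 + 0.0) / 6 = 0.8500%
Σ(R_i − R̄_i)(R_m − R̄_m) = 84.1950  ⇒  Cov = 84.1950 / 5 = 16.8390
Σ(R_m − R̄_m)² = 160.2550  ⇒  Var(R_m) = 160.2550 / 5 = 32.0510
β = Cov / Var(R_m) = 16.8390 / 32.0510 = 0.5254
E(R) = R_f + β × MRP = 4.5% + 0.5254 × 8.5% = 8.97%

8.97%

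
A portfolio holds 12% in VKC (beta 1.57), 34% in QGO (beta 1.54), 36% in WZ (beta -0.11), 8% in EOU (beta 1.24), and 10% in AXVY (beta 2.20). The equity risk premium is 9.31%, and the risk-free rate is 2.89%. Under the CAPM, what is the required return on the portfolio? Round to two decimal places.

β_P = Σ w_i β_i = 0.12×1.57 + 0.34×1.54 + 0.36×-0.11 + 0.08×1.24 + 0.10×2.20 = 0.9916
E(R_P) = R_f + β_P × MRP = 2.89% + 0.9916 × 9.31% = 12.12%

12.12%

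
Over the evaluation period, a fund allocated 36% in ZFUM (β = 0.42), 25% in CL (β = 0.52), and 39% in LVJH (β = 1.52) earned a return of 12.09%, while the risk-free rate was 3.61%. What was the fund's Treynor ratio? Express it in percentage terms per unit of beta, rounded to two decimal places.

β_P = 0.36×0.42 + 0.25×0.52 + 0.39×1.52 = 0.8740
Treynor = (R_P − R_f) / β_P = (12.09% − 3.61%) / 0.8740 = 8.48% / 0.8740 = 9.70%

9.70%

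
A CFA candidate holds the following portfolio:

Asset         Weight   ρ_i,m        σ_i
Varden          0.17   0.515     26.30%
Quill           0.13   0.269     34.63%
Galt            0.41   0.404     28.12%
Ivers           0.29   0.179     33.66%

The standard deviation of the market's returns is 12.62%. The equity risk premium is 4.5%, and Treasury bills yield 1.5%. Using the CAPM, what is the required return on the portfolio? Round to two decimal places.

5.04%

β_Varden = 0.515 × 26.30% / 12.62% = 1.0733
β_Quill = 0.269 × 34.63% / 12.62% = 0.7382
β_Galt = 0.404 × 28.12% / 12.62% = 0.9002
β_Ivers = 0.179 × 33.66% / 12.62% = 0.4774
β_P = Σ w_i β_i = 0.17×1.0733 + 0.13×0.7382 + 0.41×0.9002 + 0.29×0.4774 = 0.7860
E(R_P) = R_f + β_P × MRP = 1.5% + 0.7860 × 4.5% = 5.04%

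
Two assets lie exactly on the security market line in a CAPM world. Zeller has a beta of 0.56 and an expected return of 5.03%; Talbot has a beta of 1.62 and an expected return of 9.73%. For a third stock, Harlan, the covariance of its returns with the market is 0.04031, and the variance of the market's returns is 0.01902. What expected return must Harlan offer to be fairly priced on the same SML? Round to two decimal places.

11.94%

MRP = (9.73% − 5.03%) / (1.62 − 0.56) = 4.4340%
R_f = 5.03% − 0.56 × 4.4340% = 2.5470%
β_Harlan = Cov / Var(R_m) = 0.04031 / 0.01902 = 2.1193
E(R_Harlan) = R_f + β × MRP = 2.5470% + 2.1193 × 4.4340% = 11.94%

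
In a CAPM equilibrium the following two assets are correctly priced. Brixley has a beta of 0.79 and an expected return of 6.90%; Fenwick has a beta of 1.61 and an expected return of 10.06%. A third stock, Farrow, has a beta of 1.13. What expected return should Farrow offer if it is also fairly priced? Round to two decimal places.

8.21%

MRP (SML slope) = (10.06% − 6.90%) / (1.61 − 0.79) = 3.16% / 0.82 = 3.8537%
R_f (intercept) = 6.90% − 0.79 × 3.8537% = 3.8556%
E(R_Farrow) = R_f + β × MRP = 3.8556% + 1.13 × 3.8537% = 8.21%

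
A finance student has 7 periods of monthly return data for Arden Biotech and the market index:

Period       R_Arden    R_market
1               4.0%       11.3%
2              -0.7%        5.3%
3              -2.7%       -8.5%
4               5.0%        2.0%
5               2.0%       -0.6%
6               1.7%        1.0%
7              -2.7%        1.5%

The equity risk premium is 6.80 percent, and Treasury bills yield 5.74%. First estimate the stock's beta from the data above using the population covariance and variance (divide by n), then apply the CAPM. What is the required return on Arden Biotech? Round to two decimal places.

7.62%

Mean R_i = (4.0 − 0.7 − 2.7 + 5.0 + 2.0 + 1.7 − 2.7) / 7 = 0.9429%
Mean R_m = (11.3 + 5.3 − 8.5 + 2.0 − 0.6 + 1.0 + 1.5) / 7 = 1.7143%
Σ(R_i − R̄_i)(R_m − R̄_m) = 59.5757  ⇒  Cov = 59.5757 / 7 = 8.5108
Σ(R_m − R̄_m)² = 215.0686  ⇒  Var(R_m) = 215.0686 / 7 = 30.7241
β = Cov / Var(R_m) = 8.5108 / 30.7241 = 0.2770
E(R) = R_f + β × MRP = 5.74% + 0.2770 × 6.80% = 7.62%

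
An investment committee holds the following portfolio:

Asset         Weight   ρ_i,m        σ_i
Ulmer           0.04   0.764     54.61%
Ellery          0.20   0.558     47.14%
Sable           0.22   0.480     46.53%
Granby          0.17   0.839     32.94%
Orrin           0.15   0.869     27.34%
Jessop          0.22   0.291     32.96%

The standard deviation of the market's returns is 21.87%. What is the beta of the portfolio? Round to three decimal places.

1.016

β_Ulmer = 0.764 × 54.61% / 21.87% = 1.9077
β_Ellery = 0.558 × 47.14% / 21.87% = 1.2027
β_Sable = 0.480 × 46.53% / 21.87% = 1.0212
β_Granby = 0.839 × 32.94% / 21.87% = 1.2637
β_Orrin = 0.869 × 27.34% / 21.87% = 1.0863
β_Jessop = 0.291 × 32.96% / 21.87% = 0.4386
β_P = Σ w_i β_i = 0.04×1.9077 + 0.20×1.2027 + 0.22×1.0212 + 0.17×1.2637 + 0.15×1.0863 + 0.22×0.4386 = 1.0158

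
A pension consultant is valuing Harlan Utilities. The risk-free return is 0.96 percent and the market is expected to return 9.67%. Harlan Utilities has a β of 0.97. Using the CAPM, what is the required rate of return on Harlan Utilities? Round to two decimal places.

Market risk premium = E(R_m) − R_f = 9.67% − 0.96% = 8.71%
E(R) = R_f + β × MRP = 0.96% + 0.97 × 8.71% = 9.41%

9.41%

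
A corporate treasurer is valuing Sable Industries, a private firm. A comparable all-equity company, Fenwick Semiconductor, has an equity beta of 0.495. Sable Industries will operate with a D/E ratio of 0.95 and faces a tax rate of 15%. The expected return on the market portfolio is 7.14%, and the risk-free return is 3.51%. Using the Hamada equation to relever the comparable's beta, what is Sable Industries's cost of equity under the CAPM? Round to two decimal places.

β_L = β_U × [1 + (1 − t)(D/E)] = 0.495 × [1 + (1 − 0.15) × 0.95]
    = 0.495 × [1 + 0.85 × 0.95] = 0.495 × 1.8075 = 0.8947
MRP = 7.14% − 3.51% = 3.63%
E(R) = R_f + β_L × MRP = 3.51% + 0.8947 × 3.63% = 6.76%

6.76%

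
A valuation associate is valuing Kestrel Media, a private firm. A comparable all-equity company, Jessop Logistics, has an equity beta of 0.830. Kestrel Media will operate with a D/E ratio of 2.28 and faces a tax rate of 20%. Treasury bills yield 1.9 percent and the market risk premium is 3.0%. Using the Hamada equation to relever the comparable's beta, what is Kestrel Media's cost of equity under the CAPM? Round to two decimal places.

8.93%

β_L = β_U × [1 + (1 − t)(D/E)] = 0.830 × [1 + (1 − 0.20) × 2.28]
    = 0.830 × [1 + 0.80 × 2.28] = 0.830 × 2.8240 = 2.3439
E(R) = R_f + β_L × MRP = 1.9% + 2.3439 × 3.0% = 8.93%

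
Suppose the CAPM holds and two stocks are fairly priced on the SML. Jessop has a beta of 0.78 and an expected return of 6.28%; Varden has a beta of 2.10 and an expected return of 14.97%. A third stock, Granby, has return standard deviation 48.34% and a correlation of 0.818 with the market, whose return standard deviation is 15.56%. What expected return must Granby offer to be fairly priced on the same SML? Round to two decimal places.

MRP = (14.97% − 6.28%) / (2.10 − 0.78) = 6.5833%
R_f = 6.28% − 0.78 × 6.5833% = 1.1450%
β_Granby = ρ·σ_i/σ_m = 0.818 × 48.34 / 15.56 = 2.5413
E(R_Granby) = R_f + β × MRP = 1.1450% + 2.5413 × 6.5833% = 17.88%

17.88%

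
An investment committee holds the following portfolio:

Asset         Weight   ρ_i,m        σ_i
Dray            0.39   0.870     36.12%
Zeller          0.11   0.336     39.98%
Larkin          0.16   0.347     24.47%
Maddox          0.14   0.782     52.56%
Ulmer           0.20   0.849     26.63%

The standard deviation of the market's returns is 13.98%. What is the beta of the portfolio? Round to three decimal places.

β_Dray = 0.870 × 36.12% / 13.98% = 2.2478
β_Zeller = 0.336 × 39.98% / 13.98% = 0.9609
β_Larkin = 0.347 × 24.47% / 13.98% = 0.6074
β_Maddox = 0.782 × 52.56% / 13.98% = 2.9401
β_Ulmer = 0.849 × 26.63% / 13.98% = 1.6172
β_P = Σ w_i β_i = 0.39×2.2478 + 0.11×0.9609 + 0.16×0.6074 + 0.14×2.9401 + 0.20×1.6172 = 1.8146

1.815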